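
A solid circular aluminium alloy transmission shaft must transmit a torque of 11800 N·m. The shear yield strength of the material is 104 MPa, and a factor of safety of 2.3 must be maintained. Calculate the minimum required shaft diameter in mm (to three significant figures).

d = 110 mm

Allowable shear stress τ_allow = 104/2.3 = 45.22 MPa.
For a solid shaft τ = 16T/(πd³), so d³ = 16T/(π τ_allow) = 16×1.1800×10^7/(π×45.22) = 1.329×10^6 mm³.
d = (1.329×10^6)^(1/3) = 109.9 mm.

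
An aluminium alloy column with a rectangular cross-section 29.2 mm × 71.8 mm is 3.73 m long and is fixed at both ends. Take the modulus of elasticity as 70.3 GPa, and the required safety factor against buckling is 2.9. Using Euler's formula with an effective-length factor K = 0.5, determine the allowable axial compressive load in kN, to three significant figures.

Buckling occurs about the weak axis: I_min = h·b³/12 = 71.8×29.2³/12 = 149000 mm⁴ (b = 29.2 mm is the smaller dimension).
Effective length L_e = KL = 0.5×3.73 m = 1865 mm.
Euler critical load P_cr = π²EI/L_e² = π²×70300×149000/1865² = 29720 N.
P_allow = P_cr/n = 29720/2.9 = 10250 N.

P_allow = 10.2 kN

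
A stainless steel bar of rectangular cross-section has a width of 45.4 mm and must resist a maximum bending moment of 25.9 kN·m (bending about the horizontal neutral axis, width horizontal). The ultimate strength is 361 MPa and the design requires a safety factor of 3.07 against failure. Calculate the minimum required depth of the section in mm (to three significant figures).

σ_allow = 361/3.07 = 117.6 MPa.
For a rectangular section σ = 6M/(bh²), so h² = 6M/(b σ_allow) = 6×2.5900×10^7/(45.4×117.6) = 29110 mm².
h = 170.6 mm.

h = 171 mm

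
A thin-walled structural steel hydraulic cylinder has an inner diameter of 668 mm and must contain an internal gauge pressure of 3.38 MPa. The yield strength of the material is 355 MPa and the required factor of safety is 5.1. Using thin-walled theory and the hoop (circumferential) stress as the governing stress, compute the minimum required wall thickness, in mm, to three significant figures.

t = 16.2 mm

σ_allow = 355/5.1 = 69.61 MPa.
Hoop stress σ_h = pD/(2t), so t = pD/(2σ_allow) = 3.38×668/(2×69.61) = 16.22 mm.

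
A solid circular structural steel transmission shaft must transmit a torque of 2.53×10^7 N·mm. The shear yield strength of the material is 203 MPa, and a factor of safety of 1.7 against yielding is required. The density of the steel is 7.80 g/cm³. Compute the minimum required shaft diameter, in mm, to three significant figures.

Allowable shear stress τ_allow = 203/1.7 = 119.4 MPa.
For a solid shaft τ = 16T/(πd³), so d³ = 16T/(π τ_allow) = 16×2.5300×10^7/(π×119.4) = 1.079×10^6 mm³.
d = (1.079×10^6)^(1/3) = 102.6 mm.

d = 103 mm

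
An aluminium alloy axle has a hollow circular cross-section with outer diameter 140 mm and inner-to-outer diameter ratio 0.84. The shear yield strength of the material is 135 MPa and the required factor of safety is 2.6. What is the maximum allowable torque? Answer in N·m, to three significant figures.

τ_allow = 135/2.6 = 51.92 MPa.
For a hollow shaft T_allow = τ_allow·πd_o³(1−k⁴)/16 with 1−k⁴ = 0.5021, so πd_o³(1−k⁴)/16 = 270500 mm³.
T_allow = 51.92×270500 = 1.405×10^7 N·mm = 14050 N·m.

T_allow = 14000 N·m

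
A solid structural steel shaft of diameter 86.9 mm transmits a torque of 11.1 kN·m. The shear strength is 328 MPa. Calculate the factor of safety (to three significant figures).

n = 3.81

τ = 16T/(πd³) = 16×1.1100×10^7/(π×86.9³) = 86.15 MPa.
n = τ_limit/τ = 328/86.15 = 3.808.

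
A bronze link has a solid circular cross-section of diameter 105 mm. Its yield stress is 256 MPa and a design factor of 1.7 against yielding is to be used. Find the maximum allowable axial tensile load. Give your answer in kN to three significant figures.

σ_allow = 256/1.7 = 150.6 MPa.
A = πd²/4 = π×105²/4 = 8659 mm².
F_allow = σ_allow × A = 150.6×8659 = 1.304×10^6 N.

F_allow = 1300 kN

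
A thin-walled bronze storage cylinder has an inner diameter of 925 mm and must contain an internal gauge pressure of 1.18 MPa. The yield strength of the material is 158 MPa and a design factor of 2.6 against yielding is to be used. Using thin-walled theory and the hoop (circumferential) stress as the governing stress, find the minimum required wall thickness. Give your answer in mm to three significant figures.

σ_allow = 158/2.6 = 60.77 MPa.
Hoop stress σ_h = pD/(2t), so t = pD/(2σ_allow) = 1.18×925/(2×60.77) = 8.981 mm.

t = 8.98 mm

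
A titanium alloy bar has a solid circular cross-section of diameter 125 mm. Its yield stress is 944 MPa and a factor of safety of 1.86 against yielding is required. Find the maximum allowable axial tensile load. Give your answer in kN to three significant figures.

σ_allow = 944/1.86 = 507.5 MPa.
A = πd²/4 = π×125²/4 = 12270 mm².
F_allow = σ_allow × A = 507.5×12270 = 6.228×10^6 N.

F_allow = 6230 kN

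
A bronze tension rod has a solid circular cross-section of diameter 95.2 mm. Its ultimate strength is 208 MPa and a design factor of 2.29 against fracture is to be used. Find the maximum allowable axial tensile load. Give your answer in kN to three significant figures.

σ_allow = 208/2.29 = 90.83 MPa.
A = πd²/4 = π×95.2²/4 = 7118 mm².
F_allow = σ_allow × A = 90.83×7118 = 646500 N.

F_allow = 647 kN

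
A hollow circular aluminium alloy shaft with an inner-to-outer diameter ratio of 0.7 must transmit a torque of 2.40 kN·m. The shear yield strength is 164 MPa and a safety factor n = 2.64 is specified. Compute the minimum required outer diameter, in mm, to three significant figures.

d_o = 63.7 mm

τ_allow = 164/2.64 = 62.12 MPa.
For a hollow shaft τ = 16T/[πd_o³(1−k⁴)] with k = 0.7, so 1−k⁴ = 0.7599.
d_o³ = 16T/[π τ_allow (1−k⁴)] = 16×2400000/(π×62.12×0.7599) = 258900 mm³.
d_o = 63.74 mm.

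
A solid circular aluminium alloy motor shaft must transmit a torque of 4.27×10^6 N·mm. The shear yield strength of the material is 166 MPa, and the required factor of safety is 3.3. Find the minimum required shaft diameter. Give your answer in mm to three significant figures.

d = 75.6 mm

Allowable shear stress τ_allow = 166/3.3 = 50.30 MPa.
For a solid shaft τ = 16T/(πd³), so d³ = 16T/(π τ_allow) = 16×4270000/(π×50.30) = 432300 mm³.
d = (432300)^(1/3) = 75.61 mm.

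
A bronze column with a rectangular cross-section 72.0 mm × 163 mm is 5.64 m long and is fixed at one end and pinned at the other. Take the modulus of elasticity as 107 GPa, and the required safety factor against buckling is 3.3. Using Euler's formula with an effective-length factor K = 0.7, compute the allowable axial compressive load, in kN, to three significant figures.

P_allow = 104 kN

Buckling occurs about the weak axis: I_min = h·b³/12 = 163×72.0³/12 = 5.070×10^6 mm⁴ (b = 72.0 mm is the smaller dimension).
Effective length L_e = KL = 0.7×5.64 m = 3948 mm.
Euler critical load P_cr = π²EI/L_e² = π²×107000×5.070×10^6/3948² = 343500 N.
P_allow = P_cr/n = 343500/3.3 = 104100 N.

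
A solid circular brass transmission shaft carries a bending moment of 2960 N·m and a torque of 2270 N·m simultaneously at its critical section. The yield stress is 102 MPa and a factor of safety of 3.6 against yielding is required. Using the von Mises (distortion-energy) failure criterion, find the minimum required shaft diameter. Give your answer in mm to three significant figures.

d = 109 mm

σ_allow = σ_y/n = 102/3.6 = 28.33 MPa.
For a solid shaft σ_b = 32M/(πd³) and τ = 16T/(πd³), so the von Mises stress is σ' = (16/πd³)·√(4M²+3T²).
√(4M²+3T²) = √(4×(2.960×10^6)² + 3×(2.270×10^6)²) = 7.107×10^6 N·mm.
d³ = 16×7.107×10^6/(π×28.33) = 1.277×10^6 mm³.
d = 108.5 mm.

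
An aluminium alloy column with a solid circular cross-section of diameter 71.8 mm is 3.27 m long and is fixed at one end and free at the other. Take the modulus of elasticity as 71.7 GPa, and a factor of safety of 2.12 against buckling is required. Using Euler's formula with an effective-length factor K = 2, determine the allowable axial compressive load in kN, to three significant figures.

P_allow = 10.2 kN

I = πd⁴/64 = π×71.8⁴/64 = 1.305×10^6 mm⁴.
Effective length L_e = KL = 2×3.27 m = 6540 mm.
Euler critical load P_cr = π²EI/L_e² = π²×71700×1.305×10^6/6540² = 21580 N.
P_allow = P_cr/n = 21580/2.12 = 10180 N.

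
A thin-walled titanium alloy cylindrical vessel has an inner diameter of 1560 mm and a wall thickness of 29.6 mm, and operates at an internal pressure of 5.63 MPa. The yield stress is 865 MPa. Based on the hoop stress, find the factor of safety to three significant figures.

σ_h = pD/(2t) = 5.63×1560/(2×29.6) = 148.4 MPa.
n = 865/148.4 = 5.830.

n = 5.83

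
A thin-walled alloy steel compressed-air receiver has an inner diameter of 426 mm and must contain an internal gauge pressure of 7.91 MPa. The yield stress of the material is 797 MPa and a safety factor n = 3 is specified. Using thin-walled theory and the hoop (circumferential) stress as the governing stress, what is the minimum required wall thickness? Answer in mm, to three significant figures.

t = 6.34 mm

σ_allow = 797/3 = 265.7 MPa.
Hoop stress σ_h = pD/(2t), so t = pD/(2σ_allow) = 7.91×426/(2×265.7) = 6.342 mm.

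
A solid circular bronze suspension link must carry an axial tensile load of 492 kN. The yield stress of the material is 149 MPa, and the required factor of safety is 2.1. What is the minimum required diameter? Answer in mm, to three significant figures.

Allowable stress σ_allow = 149/2.1 = 70.95 MPa.
Required area A = F/σ_allow = 492000/70.95 = 6934 mm².
A = πd²/4 → d = √(4A/π) = 93.96 mm.

d = 94.0 mm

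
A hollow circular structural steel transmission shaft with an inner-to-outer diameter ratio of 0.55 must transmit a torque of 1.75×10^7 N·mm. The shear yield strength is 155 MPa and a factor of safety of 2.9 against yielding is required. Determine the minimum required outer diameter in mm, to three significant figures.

τ_allow = 155/2.9 = 53.45 MPa.
For a hollow shaft τ = 16T/[πd_o³(1−k⁴)] with k = 0.55, so 1−k⁴ = 0.9085.
d_o³ = 16T/[π τ_allow (1−k⁴)] = 16×1.7500×10^7/(π×53.45×0.9085) = 1.835×10^6 mm³.
d_o = 122.4 mm.

d_o = 122 mm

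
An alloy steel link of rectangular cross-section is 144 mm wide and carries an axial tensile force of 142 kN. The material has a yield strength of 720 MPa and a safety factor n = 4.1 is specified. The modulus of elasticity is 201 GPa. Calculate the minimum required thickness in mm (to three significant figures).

t = 5.62 mm

σ_allow = 720/4.1 = 175.6 MPa.
Required area A = F/σ_allow = 142000/175.6 = 808.6 mm².
t = A/w = 808.6/144 = 5.615 mm.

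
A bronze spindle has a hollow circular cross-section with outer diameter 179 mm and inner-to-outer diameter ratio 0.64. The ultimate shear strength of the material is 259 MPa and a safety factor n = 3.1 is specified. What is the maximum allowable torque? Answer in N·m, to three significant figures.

T_allow = 78300 N·m

τ_allow = 259/3.1 = 83.55 MPa.
For a hollow shaft T_allow = τ_allow·πd_o³(1−k⁴)/16 with 1−k⁴ = 0.8322, so πd_o³(1−k⁴)/16 = 937200 mm³.
T_allow = 83.55×937200 = 7.830×10^7 N·mm = 78300 N·m.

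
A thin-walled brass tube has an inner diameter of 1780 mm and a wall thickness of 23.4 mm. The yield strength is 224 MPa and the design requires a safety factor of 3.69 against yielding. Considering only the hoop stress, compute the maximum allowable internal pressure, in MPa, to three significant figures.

p_allow = 1.60 MPa

σ_allow = 224/3.69 = 60.70 MPa.
σ_h = pD/(2t) → p_allow = 2σ_allow t/D = 2×60.70×23.4/1780 = 1.596 MPa.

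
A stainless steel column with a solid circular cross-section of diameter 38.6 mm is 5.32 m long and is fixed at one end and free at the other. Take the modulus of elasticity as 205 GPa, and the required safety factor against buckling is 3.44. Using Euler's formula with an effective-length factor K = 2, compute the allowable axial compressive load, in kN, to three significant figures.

P_allow = 0.566 kN

I = πd⁴/64 = π×38.6⁴/64 = 109000 mm⁴.
Effective length L_e = KL = 2×5.32 m = 10640 mm.
Euler critical load P_cr = π²EI/L_e² = π²×205000×109000/10640² = 1948 N.
P_allow = P_cr/n = 1948/3.44 = 566.1 N.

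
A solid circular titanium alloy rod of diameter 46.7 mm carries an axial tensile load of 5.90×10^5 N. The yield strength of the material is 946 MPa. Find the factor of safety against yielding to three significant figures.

A = πd²/4 = 1713 mm².
σ = F/A = 590000/1713 = 344.5 MPa.
n = 946/344.5 = 2.746.

n = 2.75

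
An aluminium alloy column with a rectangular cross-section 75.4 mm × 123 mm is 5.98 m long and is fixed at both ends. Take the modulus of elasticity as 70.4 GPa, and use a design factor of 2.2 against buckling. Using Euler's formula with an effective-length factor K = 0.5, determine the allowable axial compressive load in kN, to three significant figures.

Buckling occurs about the weak axis: I_min = h·b³/12 = 123×75.4³/12 = 4.394×10^6 mm⁴ (b = 75.4 mm is the smaller dimension).
Effective length L_e = KL = 0.5×5.98 m = 2990 mm.
Euler critical load P_cr = π²EI/L_e² = π²×70400×4.394×10^6/2990² = 341500 N.
P_allow = P_cr/n = 341500/2.2 = 155200 N.

P_allow = 155 kN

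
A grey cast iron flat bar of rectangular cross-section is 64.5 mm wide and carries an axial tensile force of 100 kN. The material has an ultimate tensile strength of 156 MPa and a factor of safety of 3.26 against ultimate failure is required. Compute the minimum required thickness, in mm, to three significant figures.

σ_allow = 156/3.26 = 47.85 MPa.
Required area A = F/σ_allow = 100000/47.85 = 2090 mm².
t = A/w = 2090/64.5 = 32.40 mm.

t = 32.4 mm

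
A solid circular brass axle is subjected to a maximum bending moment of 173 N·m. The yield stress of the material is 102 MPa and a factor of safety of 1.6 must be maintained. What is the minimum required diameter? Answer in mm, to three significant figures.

σ_allow = 102/1.6 = 63.75 MPa.
For a solid circular section σ = 32M/(πd³), so d³ = 32M/(π σ_allow) = 32×173000/(π×63.75) = 27640 mm³.
d = 30.24 mm.

d = 30.2 mm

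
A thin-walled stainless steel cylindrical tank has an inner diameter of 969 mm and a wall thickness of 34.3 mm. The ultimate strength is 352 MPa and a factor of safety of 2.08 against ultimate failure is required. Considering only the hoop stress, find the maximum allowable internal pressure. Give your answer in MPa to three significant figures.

σ_allow = 352/2.08 = 169.2 MPa.
σ_h = pD/(2t) → p_allow = 2σ_allow t/D = 2×169.2×34.3/969 = 11.98 MPa.

p_allow = 12.0 MPa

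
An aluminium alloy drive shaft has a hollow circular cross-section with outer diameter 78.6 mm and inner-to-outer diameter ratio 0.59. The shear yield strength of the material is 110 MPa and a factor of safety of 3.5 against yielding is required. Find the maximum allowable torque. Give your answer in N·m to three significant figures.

τ_allow = 110/3.5 = 31.43 MPa.
For a hollow shaft T_allow = τ_allow·πd_o³(1−k⁴)/16 with 1−k⁴ = 0.8788, so πd_o³(1−k⁴)/16 = 83790 mm³.
T_allow = 31.43×83790 = 2.633×10^6 N·mm = 2633 N·m.

T_allow = 2630 N·m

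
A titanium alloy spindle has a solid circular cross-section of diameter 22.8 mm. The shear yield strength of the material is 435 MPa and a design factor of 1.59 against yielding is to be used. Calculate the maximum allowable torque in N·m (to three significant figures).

τ_allow = 435/1.59 = 273.6 MPa.
For a solid shaft T_allow = τ_allow·πd³/16; πd³/16 = π×22.8³/16 = 2327 mm³.
T_allow = 273.6×2327 = 636700 N·mm = 636.7 N·m.

T_allow = 637 N·m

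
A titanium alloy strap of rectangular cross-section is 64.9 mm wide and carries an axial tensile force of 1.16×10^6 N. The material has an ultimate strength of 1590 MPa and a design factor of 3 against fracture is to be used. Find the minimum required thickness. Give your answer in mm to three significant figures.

t = 33.7 mm

σ_allow = 1590/3 = 530.0 MPa.
Required area A = F/σ_allow = 1160000/530.0 = 2189 mm².
t = A/w = 2189/64.9 = 33.72 mm.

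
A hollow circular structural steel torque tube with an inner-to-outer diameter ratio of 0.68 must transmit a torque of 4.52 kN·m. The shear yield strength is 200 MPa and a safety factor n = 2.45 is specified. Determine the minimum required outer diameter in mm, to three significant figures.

d_o = 71.1 mm

τ_allow = 200/2.45 = 81.63 MPa.
For a hollow shaft τ = 16T/[πd_o³(1−k⁴)] with k = 0.68, so 1−k⁴ = 0.7862.
d_o³ = 16T/[π τ_allow (1−k⁴)] = 16×4520000/(π×81.63×0.7862) = 358700 mm³.
d_o = 71.05 mm.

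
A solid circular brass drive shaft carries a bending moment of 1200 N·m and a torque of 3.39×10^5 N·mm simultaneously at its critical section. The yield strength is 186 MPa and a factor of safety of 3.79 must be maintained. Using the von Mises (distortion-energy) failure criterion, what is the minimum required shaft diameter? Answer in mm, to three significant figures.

d = 63.5 mm

σ_allow = σ_y/n = 186/3.79 = 49.08 MPa.
For a solid shaft σ_b = 32M/(πd³) and τ = 16T/(πd³), so the von Mises stress is σ' = (16/πd³)·√(4M²+3T²).
√(4M²+3T²) = √(4×(1.200×10^6)² + 3×(339000)²) = 2.471×10^6 N·mm.
d³ = 16×2.471×10^6/(π×49.08) = 256400 mm³.
d = 63.53 mm.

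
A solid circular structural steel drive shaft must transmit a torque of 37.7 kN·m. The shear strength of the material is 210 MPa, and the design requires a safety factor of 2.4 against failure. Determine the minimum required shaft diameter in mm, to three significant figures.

d = 130 mm

Allowable shear stress τ_allow = 210/2.4 = 87.50 MPa.
For a solid shaft τ = 16T/(πd³), so d³ = 16T/(π τ_allow) = 16×3.7700×10^7/(π×87.50) = 2.194×10^6 mm³.
d = (2.194×10^6)^(1/3) = 129.9 mm.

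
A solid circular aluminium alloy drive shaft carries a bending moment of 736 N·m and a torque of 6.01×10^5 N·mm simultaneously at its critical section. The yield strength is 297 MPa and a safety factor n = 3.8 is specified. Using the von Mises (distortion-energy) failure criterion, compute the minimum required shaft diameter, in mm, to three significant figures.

d = 49.0 mm

σ_allow = σ_y/n = 297/3.8 = 78.16 MPa.
For a solid shaft σ_b = 32M/(πd³) and τ = 16T/(πd³), so the von Mises stress is σ' = (16/πd³)·√(4M²+3T²).
√(4M²+3T²) = √(4×(736000)² + 3×(601000)²) = 1.803×10^6 N·mm.
d³ = 16×1.803×10^6/(π×78.16) = 117500 mm³.
d = 48.98 mm.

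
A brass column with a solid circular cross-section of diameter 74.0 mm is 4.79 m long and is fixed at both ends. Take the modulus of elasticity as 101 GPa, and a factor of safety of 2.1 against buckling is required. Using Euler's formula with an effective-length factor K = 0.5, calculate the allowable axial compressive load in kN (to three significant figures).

P_allow = 122 kN

I = πd⁴/64 = π×74.0⁴/64 = 1.472×10^6 mm⁴.
Effective length L_e = KL = 0.5×4.79 m = 2395 mm.
Euler critical load P_cr = π²EI/L_e² = π²×101000×1.472×10^6/2395² = 255800 N.
P_allow = P_cr/n = 255800/2.1 = 121800 N.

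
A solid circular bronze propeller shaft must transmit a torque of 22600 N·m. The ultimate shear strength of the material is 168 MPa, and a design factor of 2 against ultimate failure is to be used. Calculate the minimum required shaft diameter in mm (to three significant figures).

Allowable shear stress τ_allow = 168/2 = 84.00 MPa.
For a solid shaft τ = 16T/(πd³), so d³ = 16T/(π τ_allow) = 16×2.2600×10^7/(π×84.00) = 1.370×10^6 mm³.
d = (1.370×10^6)^(1/3) = 111.1 mm.

d = 111 mm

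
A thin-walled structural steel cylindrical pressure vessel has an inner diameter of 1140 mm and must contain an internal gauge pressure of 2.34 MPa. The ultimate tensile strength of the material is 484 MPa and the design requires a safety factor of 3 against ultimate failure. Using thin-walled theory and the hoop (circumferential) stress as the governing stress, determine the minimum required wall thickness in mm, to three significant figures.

σ_allow = 484/3 = 161.3 MPa.
Hoop stress σ_h = pD/(2t), so t = pD/(2σ_allow) = 2.34×1140/(2×161.3) = 8.267 mm.

t = 8.27 mm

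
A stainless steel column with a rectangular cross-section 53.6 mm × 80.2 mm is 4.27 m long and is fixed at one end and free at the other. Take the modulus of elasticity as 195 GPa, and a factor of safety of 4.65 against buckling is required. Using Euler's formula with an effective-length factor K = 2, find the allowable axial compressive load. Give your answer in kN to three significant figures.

P_allow = 5.84 kN

Buckling occurs about the weak axis: I_min = h·b³/12 = 80.2×53.6³/12 = 1.029×10^6 mm⁴ (b = 53.6 mm is the smaller dimension).
Effective length L_e = KL = 2×4.27 m = 8540 mm.
Euler critical load P_cr = π²EI/L_e² = π²×195000×1.029×10^6/8540² = 27160 N.
P_allow = P_cr/n = 27160/4.65 = 5841 N.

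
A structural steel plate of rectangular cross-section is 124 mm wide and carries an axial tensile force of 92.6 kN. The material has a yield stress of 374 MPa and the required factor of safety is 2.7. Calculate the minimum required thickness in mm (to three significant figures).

t = 5.39 mm

σ_allow = 374/2.7 = 138.5 MPa.
Required area A = F/σ_allow = 92600/138.5 = 668.5 mm².
t = A/w = 668.5/124 = 5.391 mm.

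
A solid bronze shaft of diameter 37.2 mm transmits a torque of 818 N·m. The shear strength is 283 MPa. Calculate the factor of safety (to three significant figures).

τ = 16T/(πd³) = 16×818000/(π×37.2³) = 80.93 MPa.
n = τ_limit/τ = 283/80.93 = 3.497.

n = 3.50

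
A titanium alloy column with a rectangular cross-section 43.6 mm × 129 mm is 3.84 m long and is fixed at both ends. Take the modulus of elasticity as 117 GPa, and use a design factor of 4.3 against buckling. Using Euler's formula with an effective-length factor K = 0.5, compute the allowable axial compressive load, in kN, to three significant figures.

P_allow = 64.9 kN

Buckling occurs about the weak axis: I_min = h·b³/12 = 129×43.6³/12 = 891000 mm⁴ (b = 43.6 mm is the smaller dimension).
Effective length L_e = KL = 0.5×3.84 m = 1920 mm.
Euler critical load P_cr = π²EI/L_e² = π²×117000×891000/1920² = 279100 N.
P_allow = P_cr/n = 279100/4.3 = 64910 N.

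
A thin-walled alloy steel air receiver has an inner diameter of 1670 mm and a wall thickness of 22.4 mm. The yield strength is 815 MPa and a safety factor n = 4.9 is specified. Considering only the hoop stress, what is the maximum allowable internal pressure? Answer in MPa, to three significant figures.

σ_allow = 815/4.9 = 166.3 MPa.
σ_h = pD/(2t) → p_allow = 2σ_allow t/D = 2×166.3×22.4/1670 = 4.462 MPa.

p_allow = 4.46 MPa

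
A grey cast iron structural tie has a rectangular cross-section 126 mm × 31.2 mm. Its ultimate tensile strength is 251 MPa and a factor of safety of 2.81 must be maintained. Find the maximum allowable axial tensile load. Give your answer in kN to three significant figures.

F_allow = 351 kN

σ_allow = 251/2.81 = 89.32 MPa.
A = 126×31.2 = 3931 mm².
F_allow = σ_allow × A = 89.32×3931 = 351100 N.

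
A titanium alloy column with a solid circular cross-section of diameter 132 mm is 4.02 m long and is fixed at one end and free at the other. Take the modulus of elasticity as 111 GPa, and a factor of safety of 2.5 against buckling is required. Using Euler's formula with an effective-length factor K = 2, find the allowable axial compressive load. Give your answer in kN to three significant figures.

P_allow = 101 kN

I = πd⁴/64 = π×132⁴/64 = 1.490×10^7 mm⁴.
Effective length L_e = KL = 2×4.02 m = 8040 mm.
Euler critical load P_cr = π²EI/L_e² = π²×111000×1.490×10^7/8040² = 252600 N.
P_allow = P_cr/n = 252600/2.5 = 101000 N.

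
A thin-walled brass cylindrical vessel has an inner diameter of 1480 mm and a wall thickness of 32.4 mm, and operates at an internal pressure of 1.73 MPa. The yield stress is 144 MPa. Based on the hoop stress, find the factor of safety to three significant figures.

σ_h = pD/(2t) = 1.73×1480/(2×32.4) = 39.51 MPa.
n = 144/39.51 = 3.644.

n = 3.64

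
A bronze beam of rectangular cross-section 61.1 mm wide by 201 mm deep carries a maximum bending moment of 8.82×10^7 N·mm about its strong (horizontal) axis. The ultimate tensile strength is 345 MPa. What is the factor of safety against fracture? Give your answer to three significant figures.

n = 1.61

Section modulus S = bh²/6 = 61.1×201²/6 = 411400 mm³.
σ = M/S = 8.8200×10^7/411400 = 214.4 MPa.
n = 345/214.4 = 1.609.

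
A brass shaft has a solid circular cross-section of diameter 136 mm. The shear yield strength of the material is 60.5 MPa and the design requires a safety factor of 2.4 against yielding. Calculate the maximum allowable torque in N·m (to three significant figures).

τ_allow = 60.5/2.4 = 25.21 MPa.
For a solid shaft T_allow = τ_allow·πd³/16; πd³/16 = π×136³/16 = 493900 mm³.
T_allow = 25.21×493900 = 1.245×10^7 N·mm = 12450 N·m.

T_allow = 12500 N·m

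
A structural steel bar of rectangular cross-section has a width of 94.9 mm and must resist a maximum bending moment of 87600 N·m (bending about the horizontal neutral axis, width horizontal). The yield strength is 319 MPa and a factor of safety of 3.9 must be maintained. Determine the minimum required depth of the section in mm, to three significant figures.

h = 260 mm

σ_allow = 319/3.9 = 81.79 MPa.
For a rectangular section σ = 6M/(bh²), so h² = 6M/(b σ_allow) = 6×8.7600×10^7/(94.9×81.79) = 67710 mm².
h = 260.2 mm.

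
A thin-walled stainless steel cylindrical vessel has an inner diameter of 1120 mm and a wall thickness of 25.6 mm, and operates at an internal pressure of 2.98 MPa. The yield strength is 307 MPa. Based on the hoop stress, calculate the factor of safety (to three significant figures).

σ_h = pD/(2t) = 2.98×1120/(2×25.6) = 65.19 MPa.
n = 307/65.19 = 4.709.

n = 4.71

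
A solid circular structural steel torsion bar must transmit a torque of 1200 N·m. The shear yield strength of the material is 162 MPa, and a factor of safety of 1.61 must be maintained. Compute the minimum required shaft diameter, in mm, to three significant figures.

Allowable shear stress τ_allow = 162/1.61 = 100.6 MPa.
For a solid shaft τ = 16T/(πd³), so d³ = 16T/(π τ_allow) = 16×1200000/(π×100.6) = 60740 mm³.
d = (60740)^(1/3) = 39.31 mm.

d = 39.3 mm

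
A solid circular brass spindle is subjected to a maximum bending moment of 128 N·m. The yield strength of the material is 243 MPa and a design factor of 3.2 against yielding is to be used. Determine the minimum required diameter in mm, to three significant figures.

σ_allow = 243/3.2 = 75.94 MPa.
For a solid circular section σ = 32M/(πd³), so d³ = 32M/(π σ_allow) = 32×128000/(π×75.94) = 17170 mm³.
d = 25.80 mm.

d = 25.8 mm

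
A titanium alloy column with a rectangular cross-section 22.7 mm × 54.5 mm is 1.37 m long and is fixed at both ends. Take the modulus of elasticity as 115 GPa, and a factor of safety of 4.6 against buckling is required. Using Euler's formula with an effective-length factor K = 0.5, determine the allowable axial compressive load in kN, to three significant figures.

Buckling occurs about the weak axis: I_min = h·b³/12 = 54.5×22.7³/12 = 53120 mm⁴ (b = 22.7 mm is the smaller dimension).
Effective length L_e = KL = 0.5×1.37 m = 685.0 mm.
Euler critical load P_cr = π²EI/L_e² = π²×115000×53120/685.0² = 128500 N.
P_allow = P_cr/n = 128500/4.6 = 27940 N.

P_allow = 27.9 kN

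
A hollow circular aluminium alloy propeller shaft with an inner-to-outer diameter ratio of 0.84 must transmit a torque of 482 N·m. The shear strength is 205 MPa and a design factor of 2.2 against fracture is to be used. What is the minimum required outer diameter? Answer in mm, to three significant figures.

d_o = 37.4 mm

τ_allow = 205/2.2 = 93.18 MPa.
For a hollow shaft τ = 16T/[πd_o³(1−k⁴)] with k = 0.84, so 1−k⁴ = 0.5021.
d_o³ = 16T/[π τ_allow (1−k⁴)] = 16×482000/(π×93.18×0.5021) = 52470 mm³.
d_o = 37.44 mm.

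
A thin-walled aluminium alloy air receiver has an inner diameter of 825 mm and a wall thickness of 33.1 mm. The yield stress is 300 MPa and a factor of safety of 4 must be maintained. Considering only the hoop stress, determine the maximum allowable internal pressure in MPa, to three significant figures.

σ_allow = 300/4 = 75.00 MPa.
σ_h = pD/(2t) → p_allow = 2σ_allow t/D = 2×75.00×33.1/825 = 6.018 MPa.

p_allow = 6.02 MPa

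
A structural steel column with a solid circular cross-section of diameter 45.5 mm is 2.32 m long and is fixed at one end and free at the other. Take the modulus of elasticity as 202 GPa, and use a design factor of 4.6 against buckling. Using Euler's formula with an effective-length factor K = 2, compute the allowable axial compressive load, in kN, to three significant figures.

I = πd⁴/64 = π×45.5⁴/64 = 210400 mm⁴.
Effective length L_e = KL = 2×2.32 m = 4640 mm.
Euler critical load P_cr = π²EI/L_e² = π²×202000×210400/4640² = 19480 N.
P_allow = P_cr/n = 19480/4.6 = 4235 N.

P_allow = 4.24 kN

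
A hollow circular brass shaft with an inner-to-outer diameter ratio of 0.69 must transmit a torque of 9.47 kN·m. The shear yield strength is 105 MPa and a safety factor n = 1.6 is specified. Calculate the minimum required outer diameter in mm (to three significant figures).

τ_allow = 105/1.6 = 65.62 MPa.
For a hollow shaft τ = 16T/[πd_o³(1−k⁴)] with k = 0.69, so 1−k⁴ = 0.7733.
d_o³ = 16T/[π τ_allow (1−k⁴)] = 16×9470000/(π×65.62×0.7733) = 950400 mm³.
d_o = 98.32 mm.

d_o = 98.3 mm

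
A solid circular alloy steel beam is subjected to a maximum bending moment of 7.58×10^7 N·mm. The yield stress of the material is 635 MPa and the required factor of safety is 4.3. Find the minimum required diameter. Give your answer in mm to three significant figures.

d = 174 mm

σ_allow = 635/4.3 = 147.7 MPa.
For a solid circular section σ = 32M/(πd³), so d³ = 32M/(π σ_allow) = 32×7.5800×10^7/(π×147.7) = 5.228×10^6 mm³.
d = 173.6 mm.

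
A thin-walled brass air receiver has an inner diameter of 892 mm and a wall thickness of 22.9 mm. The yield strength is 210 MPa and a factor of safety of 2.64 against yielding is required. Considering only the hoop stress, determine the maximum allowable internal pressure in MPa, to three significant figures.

σ_allow = 210/2.64 = 79.55 MPa.
σ_h = pD/(2t) → p_allow = 2σ_allow t/D = 2×79.55×22.9/892 = 4.084 MPa.

p_allow = 4.08 MPa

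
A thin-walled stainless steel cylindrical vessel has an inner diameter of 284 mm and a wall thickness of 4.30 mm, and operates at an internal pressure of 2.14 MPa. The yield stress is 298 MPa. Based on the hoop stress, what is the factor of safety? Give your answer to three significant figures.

n = 4.22

σ_h = pD/(2t) = 2.14×284/(2×4.30) = 70.67 MPa.
n = 298/70.67 = 4.217.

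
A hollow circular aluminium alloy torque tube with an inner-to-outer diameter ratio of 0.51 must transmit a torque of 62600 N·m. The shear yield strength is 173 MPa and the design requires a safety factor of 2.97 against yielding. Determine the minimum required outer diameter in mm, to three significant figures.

τ_allow = 173/2.97 = 58.25 MPa.
For a hollow shaft τ = 16T/[πd_o³(1−k⁴)] with k = 0.51, so 1−k⁴ = 0.9323.
d_o³ = 16T/[π τ_allow (1−k⁴)] = 16×6.2600×10^7/(π×58.25×0.9323) = 5.871×10^6 mm³.
d_o = 180.4 mm.

d_o = 180 mm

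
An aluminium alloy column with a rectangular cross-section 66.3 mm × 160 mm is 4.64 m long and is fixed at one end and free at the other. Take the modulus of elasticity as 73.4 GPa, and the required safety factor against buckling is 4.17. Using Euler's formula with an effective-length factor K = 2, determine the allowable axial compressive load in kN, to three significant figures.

Buckling occurs about the weak axis: I_min = h·b³/12 = 160×66.3³/12 = 3.886×10^6 mm⁴ (b = 66.3 mm is the smaller dimension).
Effective length L_e = KL = 2×4.64 m = 9280 mm.
Euler critical load P_cr = π²EI/L_e² = π²×73400×3.886×10^6/9280² = 32690 N.
P_allow = P_cr/n = 32690/4.17 = 7839 N.

P_allow = 7.84 kN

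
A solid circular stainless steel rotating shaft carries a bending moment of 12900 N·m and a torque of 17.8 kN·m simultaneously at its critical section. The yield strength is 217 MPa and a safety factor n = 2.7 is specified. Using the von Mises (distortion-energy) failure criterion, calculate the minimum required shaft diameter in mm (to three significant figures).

σ_allow = σ_y/n = 217/2.7 = 80.37 MPa.
For a solid shaft σ_b = 32M/(πd³) and τ = 16T/(πd³), so the von Mises stress is σ' = (16/πd³)·√(4M²+3T²).
√(4M²+3T²) = √(4×(1.290×10^7)² + 3×(1.780×10^7)²) = 4.020×10^7 N·mm.
d³ = 16×4.020×10^7/(π×80.37) = 2.548×10^6 mm³.
d = 136.6 mm.

d = 137 mm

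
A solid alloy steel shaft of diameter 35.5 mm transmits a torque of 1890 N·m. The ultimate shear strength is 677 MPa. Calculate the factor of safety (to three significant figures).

τ = 16T/(πd³) = 16×1890000/(π×35.5³) = 215.2 MPa.
n = τ_limit/τ = 677/215.2 = 3.147.

n = 3.15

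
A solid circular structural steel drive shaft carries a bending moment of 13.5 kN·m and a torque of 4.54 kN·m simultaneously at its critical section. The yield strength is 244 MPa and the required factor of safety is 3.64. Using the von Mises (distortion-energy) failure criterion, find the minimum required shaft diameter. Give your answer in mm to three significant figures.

σ_allow = σ_y/n = 244/3.64 = 67.03 MPa.
For a solid shaft σ_b = 32M/(πd³) and τ = 16T/(πd³), so the von Mises stress is σ' = (16/πd³)·√(4M²+3T²).
√(4M²+3T²) = √(4×(1.350×10^7)² + 3×(4.540×10^6)²) = 2.812×10^7 N·mm.
d³ = 16×2.812×10^7/(π×67.03) = 2.137×10^6 mm³.
d = 128.8 mm.

d = 129 mm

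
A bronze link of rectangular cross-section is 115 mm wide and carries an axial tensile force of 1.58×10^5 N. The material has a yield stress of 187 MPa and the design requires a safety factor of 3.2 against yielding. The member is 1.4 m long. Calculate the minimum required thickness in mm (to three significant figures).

σ_allow = 187/3.2 = 58.44 MPa.
Required area A = F/σ_allow = 158000/58.44 = 2704 mm².
t = A/w = 2704/115 = 23.51 mm.

t = 23.5 mm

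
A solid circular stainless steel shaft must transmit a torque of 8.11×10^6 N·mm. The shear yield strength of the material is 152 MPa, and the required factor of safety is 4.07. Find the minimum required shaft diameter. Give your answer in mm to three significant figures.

d = 103 mm

Allowable shear stress τ_allow = 152/4.07 = 37.35 MPa.
For a solid shaft τ = 16T/(πd³), so d³ = 16T/(π τ_allow) = 16×8110000/(π×37.35) = 1.106×10^6 mm³.
d = (1.106×10^6)^(1/3) = 103.4 mm.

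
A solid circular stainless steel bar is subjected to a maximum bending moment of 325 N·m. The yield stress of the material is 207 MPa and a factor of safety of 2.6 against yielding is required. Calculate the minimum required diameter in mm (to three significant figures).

d = 34.6 mm

σ_allow = 207/2.6 = 79.62 MPa.
For a solid circular section σ = 32M/(πd³), so d³ = 32M/(π σ_allow) = 32×325000/(π×79.62) = 41580 mm³.
d = 34.64 mm.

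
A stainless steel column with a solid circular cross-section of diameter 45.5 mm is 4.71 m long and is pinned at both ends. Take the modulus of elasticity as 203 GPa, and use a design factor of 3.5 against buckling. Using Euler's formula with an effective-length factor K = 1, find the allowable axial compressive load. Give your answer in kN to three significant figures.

I = πd⁴/64 = π×45.5⁴/64 = 210400 mm⁴.
Effective length L_e = KL = 1×4.71 m = 4710 mm.
Euler critical load P_cr = π²EI/L_e² = π²×203000×210400/4710² = 19000 N.
P_allow = P_cr/n = 19000/3.5 = 5429 N.

P_allow = 5.43 kN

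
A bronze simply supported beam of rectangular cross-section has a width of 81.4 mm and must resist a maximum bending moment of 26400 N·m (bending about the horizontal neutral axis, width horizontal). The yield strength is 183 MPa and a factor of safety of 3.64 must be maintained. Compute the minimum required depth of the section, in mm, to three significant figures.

σ_allow = 183/3.64 = 50.27 MPa.
For a rectangular section σ = 6M/(bh²), so h² = 6M/(b σ_allow) = 6×2.6400×10^7/(81.4×50.27) = 38710 mm².
h = 196.7 mm.

h = 197 mm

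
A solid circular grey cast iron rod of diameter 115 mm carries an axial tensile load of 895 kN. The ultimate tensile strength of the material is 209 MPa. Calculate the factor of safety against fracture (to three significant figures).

n = 2.43

A = πd²/4 = 10390 mm².
σ = F/A = 895000/10390 = 86.17 MPa.
n = 209/86.17 = 2.426.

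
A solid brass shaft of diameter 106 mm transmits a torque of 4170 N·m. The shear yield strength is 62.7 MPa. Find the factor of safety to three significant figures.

τ = 16T/(πd³) = 16×4170000/(π×106³) = 17.83 MPa.
n = τ_limit/τ = 62.7/17.83 = 3.516.

n = 3.52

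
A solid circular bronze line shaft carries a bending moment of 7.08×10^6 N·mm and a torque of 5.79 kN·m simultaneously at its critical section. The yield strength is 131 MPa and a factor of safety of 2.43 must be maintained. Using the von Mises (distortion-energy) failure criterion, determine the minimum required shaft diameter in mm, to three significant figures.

d = 118 mm

σ_allow = σ_y/n = 131/2.43 = 53.91 MPa.
For a solid shaft σ_b = 32M/(πd³) and τ = 16T/(πd³), so the von Mises stress is σ' = (16/πd³)·√(4M²+3T²).
√(4M²+3T²) = √(4×(7.080×10^6)² + 3×(5.790×10^6)²) = 1.735×10^7 N·mm.
d³ = 16×1.735×10^7/(π×53.91) = 1.639×10^6 mm³.
d = 117.9 mm.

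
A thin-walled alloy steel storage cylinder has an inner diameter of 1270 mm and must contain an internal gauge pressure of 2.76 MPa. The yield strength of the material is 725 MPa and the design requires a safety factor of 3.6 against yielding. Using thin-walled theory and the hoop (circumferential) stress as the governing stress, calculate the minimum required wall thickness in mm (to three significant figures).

σ_allow = 725/3.6 = 201.4 MPa.
Hoop stress σ_h = pD/(2t), so t = pD/(2σ_allow) = 2.76×1270/(2×201.4) = 8.703 mm.

t = 8.70 mm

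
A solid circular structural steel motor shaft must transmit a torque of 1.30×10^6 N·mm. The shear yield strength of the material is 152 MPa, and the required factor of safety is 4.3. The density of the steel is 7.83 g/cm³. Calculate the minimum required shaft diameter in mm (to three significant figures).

d = 57.2 mm

Allowable shear stress τ_allow = 152/4.3 = 35.35 MPa.
For a solid shaft τ = 16T/(πd³), so d³ = 16T/(π τ_allow) = 16×1300000/(π×35.35) = 187300 mm³.
d = (187300)^(1/3) = 57.22 mm.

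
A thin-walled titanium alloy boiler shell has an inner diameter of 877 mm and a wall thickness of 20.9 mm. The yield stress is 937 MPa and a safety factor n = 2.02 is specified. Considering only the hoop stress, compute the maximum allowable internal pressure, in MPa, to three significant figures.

σ_allow = 937/2.02 = 463.9 MPa.
σ_h = pD/(2t) → p_allow = 2σ_allow t/D = 2×463.9×20.9/877 = 22.11 MPa.

p_allow = 22.1 MPa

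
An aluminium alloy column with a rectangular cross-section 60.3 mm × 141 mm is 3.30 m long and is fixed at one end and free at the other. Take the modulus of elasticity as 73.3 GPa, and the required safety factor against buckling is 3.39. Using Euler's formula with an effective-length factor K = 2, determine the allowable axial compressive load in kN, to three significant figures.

P_allow = 12.6 kN

Buckling occurs about the weak axis: I_min = h·b³/12 = 141×60.3³/12 = 2.576×10^6 mm⁴ (b = 60.3 mm is the smaller dimension).
Effective length L_e = KL = 2×3.30 m = 6600 mm.
Euler critical load P_cr = π²EI/L_e² = π²×73300×2.576×10^6/6600² = 42790 N.
P_allow = P_cr/n = 42790/3.39 = 12620 N.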